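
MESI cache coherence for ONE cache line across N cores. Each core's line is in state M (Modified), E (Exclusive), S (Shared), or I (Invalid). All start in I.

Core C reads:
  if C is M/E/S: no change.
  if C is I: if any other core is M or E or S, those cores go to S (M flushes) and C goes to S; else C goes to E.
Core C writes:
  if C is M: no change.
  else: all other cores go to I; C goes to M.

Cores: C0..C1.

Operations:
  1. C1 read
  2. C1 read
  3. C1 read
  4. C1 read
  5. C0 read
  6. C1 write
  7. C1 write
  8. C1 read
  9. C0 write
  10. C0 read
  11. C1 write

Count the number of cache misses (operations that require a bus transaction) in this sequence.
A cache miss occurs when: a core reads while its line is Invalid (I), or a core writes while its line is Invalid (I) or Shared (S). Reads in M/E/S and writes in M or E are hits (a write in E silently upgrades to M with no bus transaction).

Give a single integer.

Answer: 5

Derivation:
Op 1: C1 read [C1 read from I: no other sharers -> C1=E (exclusive)] -> [I,E] [MISS #1: read from I]
Op 2: C1 read [C1 read: already in E, no change] -> [I,E] [hit: read from E]
Op 3: C1 read [C1 read: already in E, no change] -> [I,E] [hit: read from E]
Op 4: C1 read [C1 read: already in E, no change] -> [I,E] [hit: read from E]
Op 5: C0 read [C0 read from I: others=['C1=E'] -> C0=S, others downsized to S] -> [S,S] [MISS #2: read from I]
Op 6: C1 write [C1 write: invalidate ['C0=S'] -> C1=M] -> [I,M] [MISS #3: write from S]
Op 7: C1 write [C1 write: already M (modified), no change] -> [I,M] [hit: write from M]
Op 8: C1 read [C1 read: already in M, no change] -> [I,M] [hit: read from M]
Op 9: C0 write [C0 write: invalidate ['C1=M'] -> C0=M] -> [M,I] [MISS #4: write from I]
Op 10: C0 read [C0 read: already in M, no change] -> [M,I] [hit: read from M]
Op 11: C1 write [C1 write: invalidate ['C0=M'] -> C1=M] -> [I,M] [MISS #5: write from I]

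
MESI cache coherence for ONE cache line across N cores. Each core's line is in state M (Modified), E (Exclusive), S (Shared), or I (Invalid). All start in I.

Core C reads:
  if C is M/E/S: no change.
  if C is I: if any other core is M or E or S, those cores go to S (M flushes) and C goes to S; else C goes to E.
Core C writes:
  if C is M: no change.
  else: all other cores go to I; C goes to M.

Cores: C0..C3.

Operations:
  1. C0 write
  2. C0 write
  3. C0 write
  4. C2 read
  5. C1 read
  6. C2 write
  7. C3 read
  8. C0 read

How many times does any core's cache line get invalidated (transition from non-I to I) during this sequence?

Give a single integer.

Answer: 2

Derivation:
Op 1: C0 write [C0 write: invalidate none -> C0=M] -> [M,I,I,I] (invalidations this op: 0; running total: 0)
Op 2: C0 write [C0 write: already M (modified), no change] -> [M,I,I,I] (invalidations this op: 0; running total: 0)
Op 3: C0 write [C0 write: already M (modified), no change] -> [M,I,I,I] (invalidations this op: 0; running total: 0)
Op 4: C2 read [C2 read from I: others=['C0=M'] -> C2=S, others downsized to S] -> [S,I,S,I] (invalidations this op: 0; running total: 0)
Op 5: C1 read [C1 read from I: others=['C0=S', 'C2=S'] -> C1=S, others downsized to S] -> [S,S,S,I] (invalidations this op: 0; running total: 0)
Op 6: C2 write [C2 write: invalidate ['C0=S', 'C1=S'] -> C2=M] -> [I,I,M,I] (invalidations this op: 2; running total: 2)
Op 7: C3 read [C3 read from I: others=['C2=M'] -> C3=S, others downsized to S] -> [I,I,S,S] (invalidations this op: 0; running total: 2)
Op 8: C0 read [C0 read from I: others=['C2=S', 'C3=S'] -> C0=S, others downsized to S] -> [S,I,S,S] (invalidations this op: 0; running total: 2)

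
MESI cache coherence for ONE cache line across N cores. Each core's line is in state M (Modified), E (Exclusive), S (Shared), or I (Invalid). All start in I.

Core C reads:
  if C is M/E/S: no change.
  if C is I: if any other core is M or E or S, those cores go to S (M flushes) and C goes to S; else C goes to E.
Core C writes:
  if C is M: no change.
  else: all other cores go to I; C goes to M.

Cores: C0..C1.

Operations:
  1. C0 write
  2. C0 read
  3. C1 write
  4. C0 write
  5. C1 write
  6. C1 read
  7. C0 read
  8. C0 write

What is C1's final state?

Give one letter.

Op 1: C0 write [C0 write: invalidate none -> C0=M] -> [M,I]
Op 2: C0 read [C0 read: already in M, no change] -> [M,I]
Op 3: C1 write [C1 write: invalidate ['C0=M'] -> C1=M] -> [I,M]
Op 4: C0 write [C0 write: invalidate ['C1=M'] -> C0=M] -> [M,I]
Op 5: C1 write [C1 write: invalidate ['C0=M'] -> C1=M] -> [I,M]
Op 6: C1 read [C1 read: already in M, no change] -> [I,M]
Op 7: C0 read [C0 read from I: others=['C1=M'] -> C0=S, others downsized to S] -> [S,S]
Op 8: C0 write [C0 write: invalidate ['C1=S'] -> C0=M] -> [M,I]

Answer: I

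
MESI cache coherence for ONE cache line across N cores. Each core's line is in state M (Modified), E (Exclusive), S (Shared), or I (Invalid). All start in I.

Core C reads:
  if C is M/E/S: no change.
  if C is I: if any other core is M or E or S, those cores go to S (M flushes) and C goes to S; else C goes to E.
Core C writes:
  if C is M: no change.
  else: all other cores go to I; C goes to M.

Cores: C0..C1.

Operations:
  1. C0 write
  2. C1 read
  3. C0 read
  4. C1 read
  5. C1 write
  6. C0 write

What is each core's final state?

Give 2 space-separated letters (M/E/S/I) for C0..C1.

Answer: M I

Derivation:
Op 1: C0 write [C0 write: invalidate none -> C0=M] -> [M,I]
Op 2: C1 read [C1 read from I: others=['C0=M'] -> C1=S, others downsized to S] -> [S,S]
Op 3: C0 read [C0 read: already in S, no change] -> [S,S]
Op 4: C1 read [C1 read: already in S, no change] -> [S,S]
Op 5: C1 write [C1 write: invalidate ['C0=S'] -> C1=M] -> [I,M]
Op 6: C0 write [C0 write: invalidate ['C1=M'] -> C0=M] -> [M,I]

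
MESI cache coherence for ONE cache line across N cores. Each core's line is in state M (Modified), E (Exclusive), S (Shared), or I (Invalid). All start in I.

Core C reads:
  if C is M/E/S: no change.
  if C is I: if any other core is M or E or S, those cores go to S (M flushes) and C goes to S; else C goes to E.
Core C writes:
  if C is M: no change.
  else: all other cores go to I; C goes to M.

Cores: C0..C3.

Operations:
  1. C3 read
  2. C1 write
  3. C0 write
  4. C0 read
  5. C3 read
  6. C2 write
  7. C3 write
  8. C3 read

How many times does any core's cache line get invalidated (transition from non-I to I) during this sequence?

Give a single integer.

Answer: 5

Derivation:
Op 1: C3 read [C3 read from I: no other sharers -> C3=E (exclusive)] -> [I,I,I,E] (invalidations this op: 0; running total: 0)
Op 2: C1 write [C1 write: invalidate ['C3=E'] -> C1=M] -> [I,M,I,I] (invalidations this op: 1; running total: 1)
Op 3: C0 write [C0 write: invalidate ['C1=M'] -> C0=M] -> [M,I,I,I] (invalidations this op: 1; running total: 2)
Op 4: C0 read [C0 read: already in M, no change] -> [M,I,I,I] (invalidations this op: 0; running total: 2)
Op 5: C3 read [C3 read from I: others=['C0=M'] -> C3=S, others downsized to S] -> [S,I,I,S] (invalidations this op: 0; running total: 2)
Op 6: C2 write [C2 write: invalidate ['C0=S', 'C3=S'] -> C2=M] -> [I,I,M,I] (invalidations this op: 2; running total: 4)
Op 7: C3 write [C3 write: invalidate ['C2=M'] -> C3=M] -> [I,I,I,M] (invalidations this op: 1; running total: 5)
Op 8: C3 read [C3 read: already in M, no change] -> [I,I,I,M] (invalidations this op: 0; running total: 5)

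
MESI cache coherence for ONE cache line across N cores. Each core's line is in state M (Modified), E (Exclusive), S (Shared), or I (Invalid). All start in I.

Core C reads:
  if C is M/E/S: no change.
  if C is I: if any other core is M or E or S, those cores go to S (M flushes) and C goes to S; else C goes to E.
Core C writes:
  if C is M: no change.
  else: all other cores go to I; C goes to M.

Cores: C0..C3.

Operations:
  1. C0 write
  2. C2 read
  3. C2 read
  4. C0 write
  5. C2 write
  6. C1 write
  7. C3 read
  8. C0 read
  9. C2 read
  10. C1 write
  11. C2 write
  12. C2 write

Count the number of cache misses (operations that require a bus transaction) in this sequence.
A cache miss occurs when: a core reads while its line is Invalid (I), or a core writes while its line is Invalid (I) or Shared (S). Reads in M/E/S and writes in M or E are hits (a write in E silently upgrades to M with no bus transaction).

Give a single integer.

Op 1: C0 write [C0 write: invalidate none -> C0=M] -> [M,I,I,I] [MISS #1: write from I]
Op 2: C2 read [C2 read from I: others=['C0=M'] -> C2=S, others downsized to S] -> [S,I,S,I] [MISS #2: read from I]
Op 3: C2 read [C2 read: already in S, no change] -> [S,I,S,I] [hit: read from S]
Op 4: C0 write [C0 write: invalidate ['C2=S'] -> C0=M] -> [M,I,I,I] [MISS #3: write from S]
Op 5: C2 write [C2 write: invalidate ['C0=M'] -> C2=M] -> [I,I,M,I] [MISS #4: write from I]
Op 6: C1 write [C1 write: invalidate ['C2=M'] -> C1=M] -> [I,M,I,I] [MISS #5: write from I]
Op 7: C3 read [C3 read from I: others=['C1=M'] -> C3=S, others downsized to S] -> [I,S,I,S] [MISS #6: read from I]
Op 8: C0 read [C0 read from I: others=['C1=S', 'C3=S'] -> C0=S, others downsized to S] -> [S,S,I,S] [MISS #7: read from I]
Op 9: C2 read [C2 read from I: others=['C0=S', 'C1=S', 'C3=S'] -> C2=S, others downsized to S] -> [S,S,S,S] [MISS #8: read from I]
Op 10: C1 write [C1 write: invalidate ['C0=S', 'C2=S', 'C3=S'] -> C1=M] -> [I,M,I,I] [MISS #9: write from S]
Op 11: C2 write [C2 write: invalidate ['C1=M'] -> C2=M] -> [I,I,M,I] [MISS #10: write from I]
Op 12: C2 write [C2 write: already M (modified), no change] -> [I,I,M,I] [hit: write from M]

Answer: 10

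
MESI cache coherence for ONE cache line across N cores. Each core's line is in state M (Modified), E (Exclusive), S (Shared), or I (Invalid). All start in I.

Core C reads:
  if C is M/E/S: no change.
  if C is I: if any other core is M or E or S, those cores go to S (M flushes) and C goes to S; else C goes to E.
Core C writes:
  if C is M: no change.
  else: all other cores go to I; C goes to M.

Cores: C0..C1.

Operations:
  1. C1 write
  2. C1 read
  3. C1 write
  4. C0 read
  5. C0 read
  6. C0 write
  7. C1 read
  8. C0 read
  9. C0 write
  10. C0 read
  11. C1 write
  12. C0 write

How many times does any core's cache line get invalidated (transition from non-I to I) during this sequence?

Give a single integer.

Op 1: C1 write [C1 write: invalidate none -> C1=M] -> [I,M] (invalidations this op: 0; running total: 0)
Op 2: C1 read [C1 read: already in M, no change] -> [I,M] (invalidations this op: 0; running total: 0)
Op 3: C1 write [C1 write: already M (modified), no change] -> [I,M] (invalidations this op: 0; running total: 0)
Op 4: C0 read [C0 read from I: others=['C1=M'] -> C0=S, others downsized to S] -> [S,S] (invalidations this op: 0; running total: 0)
Op 5: C0 read [C0 read: already in S, no change] -> [S,S] (invalidations this op: 0; running total: 0)
Op 6: C0 write [C0 write: invalidate ['C1=S'] -> C0=M] -> [M,I] (invalidations this op: 1; running total: 1)
Op 7: C1 read [C1 read from I: others=['C0=M'] -> C1=S, others downsized to S] -> [S,S] (invalidations this op: 0; running total: 1)
Op 8: C0 read [C0 read: already in S, no change] -> [S,S] (invalidations this op: 0; running total: 1)
Op 9: C0 write [C0 write: invalidate ['C1=S'] -> C0=M] -> [M,I] (invalidations this op: 1; running total: 2)
Op 10: C0 read [C0 read: already in M, no change] -> [M,I] (invalidations this op: 0; running total: 2)
Op 11: C1 write [C1 write: invalidate ['C0=M'] -> C1=M] -> [I,M] (invalidations this op: 1; running total: 3)
Op 12: C0 write [C0 write: invalidate ['C1=M'] -> C0=M] -> [M,I] (invalidations this op: 1; running total: 4)

Answer: 4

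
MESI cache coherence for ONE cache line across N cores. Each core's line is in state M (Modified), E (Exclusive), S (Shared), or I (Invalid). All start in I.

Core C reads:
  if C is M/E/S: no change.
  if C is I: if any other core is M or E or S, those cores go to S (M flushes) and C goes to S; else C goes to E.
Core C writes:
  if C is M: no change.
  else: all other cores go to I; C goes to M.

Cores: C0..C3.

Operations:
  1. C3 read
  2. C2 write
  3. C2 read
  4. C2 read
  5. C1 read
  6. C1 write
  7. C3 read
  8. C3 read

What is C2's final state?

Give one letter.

Answer: I

Derivation:
Op 1: C3 read [C3 read from I: no other sharers -> C3=E (exclusive)] -> [I,I,I,E]
Op 2: C2 write [C2 write: invalidate ['C3=E'] -> C2=M] -> [I,I,M,I]
Op 3: C2 read [C2 read: already in M, no change] -> [I,I,M,I]
Op 4: C2 read [C2 read: already in M, no change] -> [I,I,M,I]
Op 5: C1 read [C1 read from I: others=['C2=M'] -> C1=S, others downsized to S] -> [I,S,S,I]
Op 6: C1 write [C1 write: invalidate ['C2=S'] -> C1=M] -> [I,M,I,I]
Op 7: C3 read [C3 read from I: others=['C1=M'] -> C3=S, others downsized to S] -> [I,S,I,S]
Op 8: C3 read [C3 read: already in S, no change] -> [I,S,I,S]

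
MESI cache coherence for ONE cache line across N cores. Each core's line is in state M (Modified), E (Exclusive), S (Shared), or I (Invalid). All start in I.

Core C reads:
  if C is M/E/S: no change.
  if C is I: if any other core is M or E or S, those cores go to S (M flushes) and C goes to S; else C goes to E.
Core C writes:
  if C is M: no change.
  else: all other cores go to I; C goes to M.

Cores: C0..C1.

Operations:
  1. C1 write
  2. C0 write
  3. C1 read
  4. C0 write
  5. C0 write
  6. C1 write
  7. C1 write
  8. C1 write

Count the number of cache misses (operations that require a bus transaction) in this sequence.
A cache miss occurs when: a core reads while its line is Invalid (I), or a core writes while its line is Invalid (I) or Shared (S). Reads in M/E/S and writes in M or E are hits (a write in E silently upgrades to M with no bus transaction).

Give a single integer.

Op 1: C1 write [C1 write: invalidate none -> C1=M] -> [I,M] [MISS #1: write from I]
Op 2: C0 write [C0 write: invalidate ['C1=M'] -> C0=M] -> [M,I] [MISS #2: write from I]
Op 3: C1 read [C1 read from I: others=['C0=M'] -> C1=S, others downsized to S] -> [S,S] [MISS #3: read from I]
Op 4: C0 write [C0 write: invalidate ['C1=S'] -> C0=M] -> [M,I] [MISS #4: write from S]
Op 5: C0 write [C0 write: already M (modified), no change] -> [M,I] [hit: write from M]
Op 6: C1 write [C1 write: invalidate ['C0=M'] -> C1=M] -> [I,M] [MISS #5: write from I]
Op 7: C1 write [C1 write: already M (modified), no change] -> [I,M] [hit: write from M]
Op 8: C1 write [C1 write: already M (modified), no change] -> [I,M] [hit: write from M]

Answer: 5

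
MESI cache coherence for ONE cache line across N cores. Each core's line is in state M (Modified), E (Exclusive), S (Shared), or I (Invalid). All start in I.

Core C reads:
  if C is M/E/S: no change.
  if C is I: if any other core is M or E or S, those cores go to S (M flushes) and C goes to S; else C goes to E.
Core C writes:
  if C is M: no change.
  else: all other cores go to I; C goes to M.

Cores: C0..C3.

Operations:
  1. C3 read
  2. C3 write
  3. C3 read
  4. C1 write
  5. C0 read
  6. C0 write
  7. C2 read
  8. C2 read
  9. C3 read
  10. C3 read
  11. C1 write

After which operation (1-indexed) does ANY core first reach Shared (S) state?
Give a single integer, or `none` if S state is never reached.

Op 1: C3 read [C3 read from I: no other sharers -> C3=E (exclusive)] -> [I,I,I,E]
Op 2: C3 write [C3 write: invalidate none -> C3=M] -> [I,I,I,M]
Op 3: C3 read [C3 read: already in M, no change] -> [I,I,I,M]
Op 4: C1 write [C1 write: invalidate ['C3=M'] -> C1=M] -> [I,M,I,I]
Op 5: C0 read [C0 read from I: others=['C1=M'] -> C0=S, others downsized to S] -> [S,S,I,I]
  -> First S state at op 5; remaining ops need not be traced.

Answer: 5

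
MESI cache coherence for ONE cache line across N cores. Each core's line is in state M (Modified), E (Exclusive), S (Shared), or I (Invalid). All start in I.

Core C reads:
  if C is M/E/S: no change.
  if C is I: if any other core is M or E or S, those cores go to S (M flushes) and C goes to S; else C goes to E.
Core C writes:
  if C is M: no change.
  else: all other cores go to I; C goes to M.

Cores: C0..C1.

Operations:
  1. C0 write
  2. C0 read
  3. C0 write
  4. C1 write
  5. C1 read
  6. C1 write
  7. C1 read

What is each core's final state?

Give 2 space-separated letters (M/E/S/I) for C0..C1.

Answer: I M

Derivation:
Op 1: C0 write [C0 write: invalidate none -> C0=M] -> [M,I]
Op 2: C0 read [C0 read: already in M, no change] -> [M,I]
Op 3: C0 write [C0 write: already M (modified), no change] -> [M,I]
Op 4: C1 write [C1 write: invalidate ['C0=M'] -> C1=M] -> [I,M]
Op 5: C1 read [C1 read: already in M, no change] -> [I,M]
Op 6: C1 write [C1 write: already M (modified), no change] -> [I,M]
Op 7: C1 read [C1 read: already in M, no change] -> [I,M]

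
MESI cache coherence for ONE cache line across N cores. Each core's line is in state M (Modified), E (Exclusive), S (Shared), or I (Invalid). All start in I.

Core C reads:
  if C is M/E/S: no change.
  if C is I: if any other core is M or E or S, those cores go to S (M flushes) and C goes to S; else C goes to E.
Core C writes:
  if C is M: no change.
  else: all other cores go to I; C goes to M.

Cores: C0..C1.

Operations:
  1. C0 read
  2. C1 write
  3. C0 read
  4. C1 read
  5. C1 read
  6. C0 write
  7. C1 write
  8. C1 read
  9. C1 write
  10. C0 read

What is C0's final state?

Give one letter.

Op 1: C0 read [C0 read from I: no other sharers -> C0=E (exclusive)] -> [E,I]
Op 2: C1 write [C1 write: invalidate ['C0=E'] -> C1=M] -> [I,M]
Op 3: C0 read [C0 read from I: others=['C1=M'] -> C0=S, others downsized to S] -> [S,S]
Op 4: C1 read [C1 read: already in S, no change] -> [S,S]
Op 5: C1 read [C1 read: already in S, no change] -> [S,S]
Op 6: C0 write [C0 write: invalidate ['C1=S'] -> C0=M] -> [M,I]
Op 7: C1 write [C1 write: invalidate ['C0=M'] -> C1=M] -> [I,M]
Op 8: C1 read [C1 read: already in M, no change] -> [I,M]
Op 9: C1 write [C1 write: already M (modified), no change] -> [I,M]
Op 10: C0 read [C0 read from I: others=['C1=M'] -> C0=S, others downsized to S] -> [S,S]

Answer: S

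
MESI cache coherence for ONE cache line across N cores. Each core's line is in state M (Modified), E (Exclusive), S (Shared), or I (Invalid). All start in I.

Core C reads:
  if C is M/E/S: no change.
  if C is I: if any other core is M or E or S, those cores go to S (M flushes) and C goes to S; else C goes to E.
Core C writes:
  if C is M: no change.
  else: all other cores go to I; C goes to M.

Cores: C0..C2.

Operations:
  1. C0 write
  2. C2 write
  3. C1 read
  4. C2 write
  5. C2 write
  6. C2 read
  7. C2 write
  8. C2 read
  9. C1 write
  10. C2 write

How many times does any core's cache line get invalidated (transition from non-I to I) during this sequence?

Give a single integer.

Answer: 4

Derivation:
Op 1: C0 write [C0 write: invalidate none -> C0=M] -> [M,I,I] (invalidations this op: 0; running total: 0)
Op 2: C2 write [C2 write: invalidate ['C0=M'] -> C2=M] -> [I,I,M] (invalidations this op: 1; running total: 1)
Op 3: C1 read [C1 read from I: others=['C2=M'] -> C1=S, others downsized to S] -> [I,S,S] (invalidations this op: 0; running total: 1)
Op 4: C2 write [C2 write: invalidate ['C1=S'] -> C2=M] -> [I,I,M] (invalidations this op: 1; running total: 2)
Op 5: C2 write [C2 write: already M (modified), no change] -> [I,I,M] (invalidations this op: 0; running total: 2)
Op 6: C2 read [C2 read: already in M, no change] -> [I,I,M] (invalidations this op: 0; running total: 2)
Op 7: C2 write [C2 write: already M (modified), no change] -> [I,I,M] (invalidations this op: 0; running total: 2)
Op 8: C2 read [C2 read: already in M, no change] -> [I,I,M] (invalidations this op: 0; running total: 2)
Op 9: C1 write [C1 write: invalidate ['C2=M'] -> C1=M] -> [I,M,I] (invalidations this op: 1; running total: 3)
Op 10: C2 write [C2 write: invalidate ['C1=M'] -> C2=M] -> [I,I,M] (invalidations this op: 1; running total: 4)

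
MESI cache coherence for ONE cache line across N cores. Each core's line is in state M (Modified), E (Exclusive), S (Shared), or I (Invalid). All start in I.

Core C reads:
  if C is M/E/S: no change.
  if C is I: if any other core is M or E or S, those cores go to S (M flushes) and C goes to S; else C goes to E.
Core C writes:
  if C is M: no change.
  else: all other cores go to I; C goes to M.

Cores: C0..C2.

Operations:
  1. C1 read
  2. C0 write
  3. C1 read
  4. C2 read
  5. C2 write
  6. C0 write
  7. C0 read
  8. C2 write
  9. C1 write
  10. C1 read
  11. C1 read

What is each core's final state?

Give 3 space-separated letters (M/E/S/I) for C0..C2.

Op 1: C1 read [C1 read from I: no other sharers -> C1=E (exclusive)] -> [I,E,I]
Op 2: C0 write [C0 write: invalidate ['C1=E'] -> C0=M] -> [M,I,I]
Op 3: C1 read [C1 read from I: others=['C0=M'] -> C1=S, others downsized to S] -> [S,S,I]
Op 4: C2 read [C2 read from I: others=['C0=S', 'C1=S'] -> C2=S, others downsized to S] -> [S,S,S]
Op 5: C2 write [C2 write: invalidate ['C0=S', 'C1=S'] -> C2=M] -> [I,I,M]
Op 6: C0 write [C0 write: invalidate ['C2=M'] -> C0=M] -> [M,I,I]
Op 7: C0 read [C0 read: already in M, no change] -> [M,I,I]
Op 8: C2 write [C2 write: invalidate ['C0=M'] -> C2=M] -> [I,I,M]
Op 9: C1 write [C1 write: invalidate ['C2=M'] -> C1=M] -> [I,M,I]
Op 10: C1 read [C1 read: already in M, no change] -> [I,M,I]
Op 11: C1 read [C1 read: already in M, no change] -> [I,M,I]

Answer: I M I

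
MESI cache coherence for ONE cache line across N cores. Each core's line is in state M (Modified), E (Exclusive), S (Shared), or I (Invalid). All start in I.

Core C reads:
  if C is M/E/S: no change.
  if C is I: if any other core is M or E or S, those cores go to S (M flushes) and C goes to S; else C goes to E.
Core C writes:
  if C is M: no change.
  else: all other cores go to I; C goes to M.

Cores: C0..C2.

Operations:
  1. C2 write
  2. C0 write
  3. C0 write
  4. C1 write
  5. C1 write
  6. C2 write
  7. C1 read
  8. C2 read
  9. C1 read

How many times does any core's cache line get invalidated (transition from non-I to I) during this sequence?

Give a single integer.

Answer: 3

Derivation:
Op 1: C2 write [C2 write: invalidate none -> C2=M] -> [I,I,M] (invalidations this op: 0; running total: 0)
Op 2: C0 write [C0 write: invalidate ['C2=M'] -> C0=M] -> [M,I,I] (invalidations this op: 1; running total: 1)
Op 3: C0 write [C0 write: already M (modified), no change] -> [M,I,I] (invalidations this op: 0; running total: 1)
Op 4: C1 write [C1 write: invalidate ['C0=M'] -> C1=M] -> [I,M,I] (invalidations this op: 1; running total: 2)
Op 5: C1 write [C1 write: already M (modified), no change] -> [I,M,I] (invalidations this op: 0; running total: 2)
Op 6: C2 write [C2 write: invalidate ['C1=M'] -> C2=M] -> [I,I,M] (invalidations this op: 1; running total: 3)
Op 7: C1 read [C1 read from I: others=['C2=M'] -> C1=S, others downsized to S] -> [I,S,S] (invalidations this op: 0; running total: 3)
Op 8: C2 read [C2 read: already in S, no change] -> [I,S,S] (invalidations this op: 0; running total: 3)
Op 9: C1 read [C1 read: already in S, no change] -> [I,S,S] (invalidations this op: 0; running total: 3)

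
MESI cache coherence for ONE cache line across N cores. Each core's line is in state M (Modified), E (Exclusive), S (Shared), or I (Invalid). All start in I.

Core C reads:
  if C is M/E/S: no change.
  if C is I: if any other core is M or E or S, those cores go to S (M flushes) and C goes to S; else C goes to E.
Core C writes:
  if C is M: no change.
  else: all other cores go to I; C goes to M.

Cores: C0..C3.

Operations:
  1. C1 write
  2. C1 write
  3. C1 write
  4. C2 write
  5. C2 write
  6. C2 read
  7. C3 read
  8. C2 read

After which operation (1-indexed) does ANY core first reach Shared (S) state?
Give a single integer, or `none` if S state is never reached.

Op 1: C1 write [C1 write: invalidate none -> C1=M] -> [I,M,I,I]
Op 2: C1 write [C1 write: already M (modified), no change] -> [I,M,I,I]
Op 3: C1 write [C1 write: already M (modified), no change] -> [I,M,I,I]
Op 4: C2 write [C2 write: invalidate ['C1=M'] -> C2=M] -> [I,I,M,I]
Op 5: C2 write [C2 write: already M (modified), no change] -> [I,I,M,I]
Op 6: C2 read [C2 read: already in M, no change] -> [I,I,M,I]
Op 7: C3 read [C3 read from I: others=['C2=M'] -> C3=S, others downsized to S] -> [I,I,S,S]
  -> First S state at op 7; remaining ops need not be traced.

Answer: 7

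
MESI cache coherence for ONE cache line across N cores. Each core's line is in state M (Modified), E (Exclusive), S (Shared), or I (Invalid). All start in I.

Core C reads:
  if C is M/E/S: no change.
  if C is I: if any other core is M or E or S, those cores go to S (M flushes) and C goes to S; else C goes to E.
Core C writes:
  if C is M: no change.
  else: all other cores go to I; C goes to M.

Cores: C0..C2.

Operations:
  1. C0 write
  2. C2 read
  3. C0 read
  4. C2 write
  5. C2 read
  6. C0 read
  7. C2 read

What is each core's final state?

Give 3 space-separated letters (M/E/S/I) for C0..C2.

Op 1: C0 write [C0 write: invalidate none -> C0=M] -> [M,I,I]
Op 2: C2 read [C2 read from I: others=['C0=M'] -> C2=S, others downsized to S] -> [S,I,S]
Op 3: C0 read [C0 read: already in S, no change] -> [S,I,S]
Op 4: C2 write [C2 write: invalidate ['C0=S'] -> C2=M] -> [I,I,M]
Op 5: C2 read [C2 read: already in M, no change] -> [I,I,M]
Op 6: C0 read [C0 read from I: others=['C2=M'] -> C0=S, others downsized to S] -> [S,I,S]
Op 7: C2 read [C2 read: already in S, no change] -> [S,I,S]

Answer: S I S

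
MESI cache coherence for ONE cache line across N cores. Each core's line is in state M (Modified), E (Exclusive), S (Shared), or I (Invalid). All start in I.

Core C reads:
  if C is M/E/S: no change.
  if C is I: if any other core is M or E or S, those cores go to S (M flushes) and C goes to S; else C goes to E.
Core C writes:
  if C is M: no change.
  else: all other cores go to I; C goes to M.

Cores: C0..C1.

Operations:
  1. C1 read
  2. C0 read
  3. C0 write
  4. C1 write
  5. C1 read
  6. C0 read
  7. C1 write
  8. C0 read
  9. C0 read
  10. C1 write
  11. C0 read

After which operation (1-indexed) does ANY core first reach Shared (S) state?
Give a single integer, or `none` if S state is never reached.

Answer: 2

Derivation:
Op 1: C1 read [C1 read from I: no other sharers -> C1=E (exclusive)] -> [I,E]
Op 2: C0 read [C0 read from I: others=['C1=E'] -> C0=S, others downsized to S] -> [S,S]
  -> First S state at op 2; remaining ops need not be traced.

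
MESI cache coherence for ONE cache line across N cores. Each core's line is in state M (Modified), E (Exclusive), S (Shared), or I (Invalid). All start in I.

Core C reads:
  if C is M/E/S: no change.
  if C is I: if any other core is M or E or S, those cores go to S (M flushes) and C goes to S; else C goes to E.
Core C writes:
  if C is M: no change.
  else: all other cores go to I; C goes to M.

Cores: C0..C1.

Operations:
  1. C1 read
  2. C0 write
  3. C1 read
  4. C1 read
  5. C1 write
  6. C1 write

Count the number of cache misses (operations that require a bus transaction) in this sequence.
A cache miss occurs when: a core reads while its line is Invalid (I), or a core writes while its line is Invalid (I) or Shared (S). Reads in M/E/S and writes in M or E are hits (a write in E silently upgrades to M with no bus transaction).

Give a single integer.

Op 1: C1 read [C1 read from I: no other sharers -> C1=E (exclusive)] -> [I,E] [MISS #1: read from I]
Op 2: C0 write [C0 write: invalidate ['C1=E'] -> C0=M] -> [M,I] [MISS #2: write from I]
Op 3: C1 read [C1 read from I: others=['C0=M'] -> C1=S, others downsized to S] -> [S,S] [MISS #3: read from I]
Op 4: C1 read [C1 read: already in S, no change] -> [S,S] [hit: read from S]
Op 5: C1 write [C1 write: invalidate ['C0=S'] -> C1=M] -> [I,M] [MISS #4: write from S]
Op 6: C1 write [C1 write: already M (modified), no change] -> [I,M] [hit: write from M]

Answer: 4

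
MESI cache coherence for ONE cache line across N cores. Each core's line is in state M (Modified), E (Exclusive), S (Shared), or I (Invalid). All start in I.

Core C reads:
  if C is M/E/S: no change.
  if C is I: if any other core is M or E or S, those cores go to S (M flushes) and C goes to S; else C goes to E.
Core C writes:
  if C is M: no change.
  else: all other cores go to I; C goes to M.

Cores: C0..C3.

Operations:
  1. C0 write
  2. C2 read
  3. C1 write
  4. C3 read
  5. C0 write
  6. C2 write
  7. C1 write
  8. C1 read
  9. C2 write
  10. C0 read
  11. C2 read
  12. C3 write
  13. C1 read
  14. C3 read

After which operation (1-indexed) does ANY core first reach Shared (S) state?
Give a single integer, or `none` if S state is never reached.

Answer: 2

Derivation:
Op 1: C0 write [C0 write: invalidate none -> C0=M] -> [M,I,I,I]
Op 2: C2 read [C2 read from I: others=['C0=M'] -> C2=S, others downsized to S] -> [S,I,S,I]
  -> First S state at op 2; remaining ops need not be traced.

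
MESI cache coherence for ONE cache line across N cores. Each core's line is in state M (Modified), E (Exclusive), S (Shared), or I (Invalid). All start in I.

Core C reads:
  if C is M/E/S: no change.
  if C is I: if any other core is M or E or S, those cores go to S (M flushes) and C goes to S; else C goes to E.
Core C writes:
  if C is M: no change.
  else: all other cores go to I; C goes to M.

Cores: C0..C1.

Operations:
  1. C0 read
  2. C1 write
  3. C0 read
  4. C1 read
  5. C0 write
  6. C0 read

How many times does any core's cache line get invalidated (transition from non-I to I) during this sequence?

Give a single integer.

Answer: 2

Derivation:
Op 1: C0 read [C0 read from I: no other sharers -> C0=E (exclusive)] -> [E,I] (invalidations this op: 0; running total: 0)
Op 2: C1 write [C1 write: invalidate ['C0=E'] -> C1=M] -> [I,M] (invalidations this op: 1; running total: 1)
Op 3: C0 read [C0 read from I: others=['C1=M'] -> C0=S, others downsized to S] -> [S,S] (invalidations this op: 0; running total: 1)
Op 4: C1 read [C1 read: already in S, no change] -> [S,S] (invalidations this op: 0; running total: 1)
Op 5: C0 write [C0 write: invalidate ['C1=S'] -> C0=M] -> [M,I] (invalidations this op: 1; running total: 2)
Op 6: C0 read [C0 read: already in M, no change] -> [M,I] (invalidations this op: 0; running total: 2)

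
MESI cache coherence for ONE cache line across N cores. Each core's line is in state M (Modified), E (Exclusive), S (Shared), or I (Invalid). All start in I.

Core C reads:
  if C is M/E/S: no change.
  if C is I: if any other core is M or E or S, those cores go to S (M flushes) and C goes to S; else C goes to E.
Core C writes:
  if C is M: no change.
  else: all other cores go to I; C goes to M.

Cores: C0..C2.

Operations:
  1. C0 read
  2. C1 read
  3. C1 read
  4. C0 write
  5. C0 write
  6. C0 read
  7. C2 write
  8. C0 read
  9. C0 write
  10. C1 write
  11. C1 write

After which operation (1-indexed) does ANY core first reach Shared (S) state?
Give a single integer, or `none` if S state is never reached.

Op 1: C0 read [C0 read from I: no other sharers -> C0=E (exclusive)] -> [E,I,I]
Op 2: C1 read [C1 read from I: others=['C0=E'] -> C1=S, others downsized to S] -> [S,S,I]
  -> First S state at op 2; remaining ops need not be traced.

Answer: 2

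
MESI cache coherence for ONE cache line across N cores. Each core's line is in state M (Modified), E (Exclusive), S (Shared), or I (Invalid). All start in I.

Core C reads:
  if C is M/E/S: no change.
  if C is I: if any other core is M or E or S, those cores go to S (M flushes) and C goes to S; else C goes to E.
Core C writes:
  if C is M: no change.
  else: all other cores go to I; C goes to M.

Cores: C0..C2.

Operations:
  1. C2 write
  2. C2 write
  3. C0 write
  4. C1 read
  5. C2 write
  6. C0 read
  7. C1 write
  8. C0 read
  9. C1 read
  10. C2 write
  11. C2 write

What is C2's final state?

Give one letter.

Op 1: C2 write [C2 write: invalidate none -> C2=M] -> [I,I,M]
Op 2: C2 write [C2 write: already M (modified), no change] -> [I,I,M]
Op 3: C0 write [C0 write: invalidate ['C2=M'] -> C0=M] -> [M,I,I]
Op 4: C1 read [C1 read from I: others=['C0=M'] -> C1=S, others downsized to S] -> [S,S,I]
Op 5: C2 write [C2 write: invalidate ['C0=S', 'C1=S'] -> C2=M] -> [I,I,M]
Op 6: C0 read [C0 read from I: others=['C2=M'] -> C0=S, others downsized to S] -> [S,I,S]
Op 7: C1 write [C1 write: invalidate ['C0=S', 'C2=S'] -> C1=M] -> [I,M,I]
Op 8: C0 read [C0 read from I: others=['C1=M'] -> C0=S, others downsized to S] -> [S,S,I]
Op 9: C1 read [C1 read: already in S, no change] -> [S,S,I]
Op 10: C2 write [C2 write: invalidate ['C0=S', 'C1=S'] -> C2=M] -> [I,I,M]
Op 11: C2 write [C2 write: already M (modified), no change] -> [I,I,M]

Answer: M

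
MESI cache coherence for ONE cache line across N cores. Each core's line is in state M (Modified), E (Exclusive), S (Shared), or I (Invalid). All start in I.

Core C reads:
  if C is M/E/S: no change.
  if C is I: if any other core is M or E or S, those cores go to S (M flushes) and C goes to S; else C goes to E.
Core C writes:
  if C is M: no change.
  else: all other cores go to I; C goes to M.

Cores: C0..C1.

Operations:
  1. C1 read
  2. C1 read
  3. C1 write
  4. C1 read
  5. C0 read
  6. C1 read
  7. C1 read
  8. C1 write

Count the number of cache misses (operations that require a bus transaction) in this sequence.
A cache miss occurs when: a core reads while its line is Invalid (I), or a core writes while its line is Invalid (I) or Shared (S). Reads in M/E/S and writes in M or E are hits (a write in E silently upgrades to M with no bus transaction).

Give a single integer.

Op 1: C1 read [C1 read from I: no other sharers -> C1=E (exclusive)] -> [I,E] [MISS #1: read from I]
Op 2: C1 read [C1 read: already in E, no change] -> [I,E] [hit: read from E]
Op 3: C1 write [C1 write: invalidate none -> C1=M] -> [I,M] [hit: write from E is a silent E->M upgrade, no bus transaction]
Op 4: C1 read [C1 read: already in M, no change] -> [I,M] [hit: read from M]
Op 5: C0 read [C0 read from I: others=['C1=M'] -> C0=S, others downsized to S] -> [S,S] [MISS #2: read from I]
Op 6: C1 read [C1 read: already in S, no change] -> [S,S] [hit: read from S]
Op 7: C1 read [C1 read: already in S, no change] -> [S,S] [hit: read from S]
Op 8: C1 write [C1 write: invalidate ['C0=S'] -> C1=M] -> [I,M] [MISS #3: write from S]

Answer: 3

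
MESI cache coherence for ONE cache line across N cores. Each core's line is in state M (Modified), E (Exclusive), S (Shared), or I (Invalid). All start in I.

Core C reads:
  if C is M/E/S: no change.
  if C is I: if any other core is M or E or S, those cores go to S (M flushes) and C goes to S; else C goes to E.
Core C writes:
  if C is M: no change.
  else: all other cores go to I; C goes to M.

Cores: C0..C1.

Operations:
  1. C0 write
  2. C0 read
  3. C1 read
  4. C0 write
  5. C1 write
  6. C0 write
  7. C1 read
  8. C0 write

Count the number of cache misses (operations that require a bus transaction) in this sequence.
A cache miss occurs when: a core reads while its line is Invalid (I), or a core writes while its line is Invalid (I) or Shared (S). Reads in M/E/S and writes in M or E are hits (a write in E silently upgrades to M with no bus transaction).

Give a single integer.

Op 1: C0 write [C0 write: invalidate none -> C0=M] -> [M,I] [MISS #1: write from I]
Op 2: C0 read [C0 read: already in M, no change] -> [M,I] [hit: read from M]
Op 3: C1 read [C1 read from I: others=['C0=M'] -> C1=S, others downsized to S] -> [S,S] [MISS #2: read from I]
Op 4: C0 write [C0 write: invalidate ['C1=S'] -> C0=M] -> [M,I] [MISS #3: write from S]
Op 5: C1 write [C1 write: invalidate ['C0=M'] -> C1=M] -> [I,M] [MISS #4: write from I]
Op 6: C0 write [C0 write: invalidate ['C1=M'] -> C0=M] -> [M,I] [MISS #5: write from I]
Op 7: C1 read [C1 read from I: others=['C0=M'] -> C1=S, others downsized to S] -> [S,S] [MISS #6: read from I]
Op 8: C0 write [C0 write: invalidate ['C1=S'] -> C0=M] -> [M,I] [MISS #7: write from S]

Answer: 7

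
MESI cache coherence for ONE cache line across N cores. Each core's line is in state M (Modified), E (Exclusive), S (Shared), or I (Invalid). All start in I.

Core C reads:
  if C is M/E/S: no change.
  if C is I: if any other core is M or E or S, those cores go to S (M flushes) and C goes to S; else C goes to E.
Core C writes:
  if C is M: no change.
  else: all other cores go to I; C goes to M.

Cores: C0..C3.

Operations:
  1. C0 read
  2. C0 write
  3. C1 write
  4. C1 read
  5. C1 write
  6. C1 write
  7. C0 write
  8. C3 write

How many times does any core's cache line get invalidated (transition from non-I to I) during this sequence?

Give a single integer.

Answer: 3

Derivation:
Op 1: C0 read [C0 read from I: no other sharers -> C0=E (exclusive)] -> [E,I,I,I] (invalidations this op: 0; running total: 0)
Op 2: C0 write [C0 write: invalidate none -> C0=M] -> [M,I,I,I] (invalidations this op: 0; running total: 0)
Op 3: C1 write [C1 write: invalidate ['C0=M'] -> C1=M] -> [I,M,I,I] (invalidations this op: 1; running total: 1)
Op 4: C1 read [C1 read: already in M, no change] -> [I,M,I,I] (invalidations this op: 0; running total: 1)
Op 5: C1 write [C1 write: already M (modified), no change] -> [I,M,I,I] (invalidations this op: 0; running total: 1)
Op 6: C1 write [C1 write: already M (modified), no change] -> [I,M,I,I] (invalidations this op: 0; running total: 1)
Op 7: C0 write [C0 write: invalidate ['C1=M'] -> C0=M] -> [M,I,I,I] (invalidations this op: 1; running total: 2)
Op 8: C3 write [C3 write: invalidate ['C0=M'] -> C3=M] -> [I,I,I,M] (invalidations this op: 1; running total: 3)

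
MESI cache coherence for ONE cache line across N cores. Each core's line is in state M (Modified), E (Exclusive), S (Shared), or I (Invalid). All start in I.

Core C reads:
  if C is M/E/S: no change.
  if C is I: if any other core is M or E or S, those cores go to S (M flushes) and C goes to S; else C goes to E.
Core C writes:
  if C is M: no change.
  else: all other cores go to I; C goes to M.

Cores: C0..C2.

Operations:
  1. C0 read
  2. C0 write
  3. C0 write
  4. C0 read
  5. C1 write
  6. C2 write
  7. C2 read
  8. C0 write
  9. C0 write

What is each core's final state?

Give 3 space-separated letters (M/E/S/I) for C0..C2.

Answer: M I I

Derivation:
Op 1: C0 read [C0 read from I: no other sharers -> C0=E (exclusive)] -> [E,I,I]
Op 2: C0 write [C0 write: invalidate none -> C0=M] -> [M,I,I]
Op 3: C0 write [C0 write: already M (modified), no change] -> [M,I,I]
Op 4: C0 read [C0 read: already in M, no change] -> [M,I,I]
Op 5: C1 write [C1 write: invalidate ['C0=M'] -> C1=M] -> [I,M,I]
Op 6: C2 write [C2 write: invalidate ['C1=M'] -> C2=M] -> [I,I,M]
Op 7: C2 read [C2 read: already in M, no change] -> [I,I,M]
Op 8: C0 write [C0 write: invalidate ['C2=M'] -> C0=M] -> [M,I,I]
Op 9: C0 write [C0 write: already M (modified), no change] -> [M,I,I]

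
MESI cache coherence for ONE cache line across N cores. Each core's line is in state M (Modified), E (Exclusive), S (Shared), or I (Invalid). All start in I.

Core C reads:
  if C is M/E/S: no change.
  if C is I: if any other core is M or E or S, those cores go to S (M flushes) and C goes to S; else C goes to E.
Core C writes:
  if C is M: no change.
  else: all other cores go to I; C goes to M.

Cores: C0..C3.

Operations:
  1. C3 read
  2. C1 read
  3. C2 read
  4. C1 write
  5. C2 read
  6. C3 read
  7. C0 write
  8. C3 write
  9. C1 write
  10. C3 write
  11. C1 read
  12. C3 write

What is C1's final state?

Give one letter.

Op 1: C3 read [C3 read from I: no other sharers -> C3=E (exclusive)] -> [I,I,I,E]
Op 2: C1 read [C1 read from I: others=['C3=E'] -> C1=S, others downsized to S] -> [I,S,I,S]
Op 3: C2 read [C2 read from I: others=['C1=S', 'C3=S'] -> C2=S, others downsized to S] -> [I,S,S,S]
Op 4: C1 write [C1 write: invalidate ['C2=S', 'C3=S'] -> C1=M] -> [I,M,I,I]
Op 5: C2 read [C2 read from I: others=['C1=M'] -> C2=S, others downsized to S] -> [I,S,S,I]
Op 6: C3 read [C3 read from I: others=['C1=S', 'C2=S'] -> C3=S, others downsized to S] -> [I,S,S,S]
Op 7: C0 write [C0 write: invalidate ['C1=S', 'C2=S', 'C3=S'] -> C0=M] -> [M,I,I,I]
Op 8: C3 write [C3 write: invalidate ['C0=M'] -> C3=M] -> [I,I,I,M]
Op 9: C1 write [C1 write: invalidate ['C3=M'] -> C1=M] -> [I,M,I,I]
Op 10: C3 write [C3 write: invalidate ['C1=M'] -> C3=M] -> [I,I,I,M]
Op 11: C1 read [C1 read from I: others=['C3=M'] -> C1=S, others downsized to S] -> [I,S,I,S]
Op 12: C3 write [C3 write: invalidate ['C1=S'] -> C3=M] -> [I,I,I,M]

Answer: I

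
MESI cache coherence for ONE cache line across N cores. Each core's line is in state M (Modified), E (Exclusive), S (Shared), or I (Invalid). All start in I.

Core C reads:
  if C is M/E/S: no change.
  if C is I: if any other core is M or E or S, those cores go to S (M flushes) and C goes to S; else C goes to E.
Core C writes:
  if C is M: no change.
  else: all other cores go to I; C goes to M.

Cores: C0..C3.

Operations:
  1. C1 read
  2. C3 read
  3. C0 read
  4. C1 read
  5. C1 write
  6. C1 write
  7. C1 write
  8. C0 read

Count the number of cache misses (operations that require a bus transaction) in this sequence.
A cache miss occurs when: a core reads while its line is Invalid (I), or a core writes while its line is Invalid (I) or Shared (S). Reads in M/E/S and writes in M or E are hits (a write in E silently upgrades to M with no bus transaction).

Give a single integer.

Op 1: C1 read [C1 read from I: no other sharers -> C1=E (exclusive)] -> [I,E,I,I] [MISS #1: read from I]
Op 2: C3 read [C3 read from I: others=['C1=E'] -> C3=S, others downsized to S] -> [I,S,I,S] [MISS #2: read from I]
Op 3: C0 read [C0 read from I: others=['C1=S', 'C3=S'] -> C0=S, others downsized to S] -> [S,S,I,S] [MISS #3: read from I]
Op 4: C1 read [C1 read: already in S, no change] -> [S,S,I,S] [hit: read from S]
Op 5: C1 write [C1 write: invalidate ['C0=S', 'C3=S'] -> C1=M] -> [I,M,I,I] [MISS #4: write from S]
Op 6: C1 write [C1 write: already M (modified), no change] -> [I,M,I,I] [hit: write from M]
Op 7: C1 write [C1 write: already M (modified), no change] -> [I,M,I,I] [hit: write from M]
Op 8: C0 read [C0 read from I: others=['C1=M'] -> C0=S, others downsized to S] -> [S,S,I,I] [MISS #5: read from I]

Answer: 5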